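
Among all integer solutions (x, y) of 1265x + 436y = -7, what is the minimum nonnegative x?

61

gcd(1265, 436) = 1  (1265 = 2·436 + 393, 436 = 1·393 + 43, 393 = 9·43 + 6, 43 = 7·6 + 1, 6 = 6·1).
1 divides -7, so solutions exist.
Back-substituting, 1265·(-71) + 436·(206) = 1.
Scale by -7/1 = -7: (x₀, y₀) = (497, -1442).
General solution: x = 497 + 436t, y = -1442 - 1265t for integer t.
x ≥ 0: smallest is 497 mod 436 = 61 (at t = -1), with y = -177.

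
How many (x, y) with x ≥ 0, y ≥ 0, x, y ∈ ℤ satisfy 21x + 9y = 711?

12

gcd(21, 9):
  21 = 2*9 + 3
  9 = 3*3
so gcd(21, 9) = 3.
Back-substitute for Bézout coefficients:
  3 = 21 - 2*9
  ... = 21*(1) + 9*(-2)
Scale by 237: one solution is (237, -474). Reduce x mod 3: (0, 79).
General: x = 0 + 3t, y = 79 - 7t.
x ≥ 0 ⇒ t ≥ 0; y ≥ 0 ⇒ t ≤ 11. So t ∈ [0, 11]: 12 solutions.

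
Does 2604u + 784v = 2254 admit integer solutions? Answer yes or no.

gcd(2604, 784) = 28  (2604 = 3*784 + 252, 784 = 3*252 + 28, 252 = 9*28).
28 does not divide 2254 (remainder 14), so no integer solutions.

no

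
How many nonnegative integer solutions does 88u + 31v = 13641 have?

gcd(88, 31) = 1  (88 = 2*31 + 26, 31 = 1*26 + 5, 26 = 5*5 + 1, 5 = 5*1).
Back-substituting, 88*(6) + 31*(-17) = 1.
Scale by 13641: one solution is (81846, -231897). Reduce u mod 31: (6, 423).
General: u = 6 + 31t, v = 423 - 88t.
u ≥ 0 ⇒ t ≥ 0; v ≥ 0 ⇒ t ≤ 4. So t ∈ [0, 4]: 5 solutions.

5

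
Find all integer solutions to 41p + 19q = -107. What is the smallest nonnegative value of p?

15

gcd(41, 19) = 1.
1 divides -107, so solutions exist.
By Bézout, 41*(-6) + 19*(13) = 1.
Scale by -107/1 = -107: (p₀, q₀) = (642, -1391).
General solution: p = 642 + 19t, q = -1391 - 41t for integer t.
p ≥ 0: smallest is 642 mod 19 = 15 (at t = -33), with q = -38.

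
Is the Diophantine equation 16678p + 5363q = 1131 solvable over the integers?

gcd(16678, 5363) = 31.
31 does not divide 1131 (remainder 15), so no integer solutions.

no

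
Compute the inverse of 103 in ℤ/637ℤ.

gcd(637, 103) = 1.
By Bézout, 103·(-235) + 637·(38) = 1.
So 103·-235 ≡ 1 (mod 637), and -235 mod 637 = 402.

402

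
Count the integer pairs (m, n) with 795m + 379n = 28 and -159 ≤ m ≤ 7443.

20

gcd(795, 379):
  795 = 2*379 + 37
  379 = 10*37 + 9
  37 = 4*9 + 1
  9 = 9*1
so gcd(795, 379) = 1.
Back-substitute for Bézout coefficients:
  1 = 37 - 4*9
  ... = 795*(41) + 379*(-86)
Scale by 28: particular solution (1148, -2408); reduce m mod 379: (11, -23).
General solution: m = 11 + 379t, n = -23 - 795t for integer t.
-159 ≤ 11 + 379t ≤ 7443 gives t ∈ [0, 19], which is 20 values.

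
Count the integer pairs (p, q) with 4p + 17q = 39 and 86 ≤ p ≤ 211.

gcd(17, 4):
  17 = 4×4 + 1
  4 = 4×1
so gcd(17, 4) = 1.
Back-substitute for Bézout coefficients:
  1 = 17 - 4×4
  ... = 4×(-4) + 17×(1)
Scale by 39: particular solution (-156, 39); reduce p mod 17: (14, -1).
General solution: p = 14 + 17t, q = -1 - 4t for integer t.
86 ≤ 14 + 17t ≤ 211 gives t ∈ [5, 11], which is 7 values.

7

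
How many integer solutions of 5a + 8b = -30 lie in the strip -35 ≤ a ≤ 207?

gcd(8, 5) = 1.
By Bézout, 5*(-3) + 8*(2) = 1.
Particular solution: (2, -5).
General solution: a = 2 + 8t, b = -5 - 5t for integer t.
-35 ≤ 2 + 8t ≤ 207 gives t ∈ [-4, 25], which is 30 values.

30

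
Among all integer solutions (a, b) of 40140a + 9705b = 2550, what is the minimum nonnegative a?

gcd(40140, 9705):
  40140 = 4·9705 + 1320
  9705 = 7·1320 + 465
  1320 = 2·465 + 390
  465 = 1·390 + 75
  390 = 5·75 + 15
  75 = 5·15
so gcd(40140, 9705) = 15.
15 divides 2550, so solutions exist.
Back-substitute for Bézout coefficients:
  15 = 390 - 5·75
  ... = 40140·(125) + 9705·(-517)
Scale by 2550/15 = 170: (a₀, b₀) = (21250, -87890).
General solution: a = 21250 + 647t, b = -87890 - 2676t for integer t.
a ≥ 0: smallest is 21250 mod 647 = 546 (at t = -32), with b = -2258.

546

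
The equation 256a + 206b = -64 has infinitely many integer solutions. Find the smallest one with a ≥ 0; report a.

gcd(256, 206):
  256 = 1*206 + 50
  206 = 4*50 + 6
  50 = 8*6 + 2
  6 = 3*2
so gcd(256, 206) = 2.
2 divides -64, so solutions exist.
Back-substitute for Bézout coefficients:
  2 = 50 - 8*6
  ... = 256*(33) + 206*(-41)
Scale by -64/2 = -32: (a₀, b₀) = (-1056, 1312).
General solution: a = -1056 + 103t, b = 1312 - 128t for integer t.
a ≥ 0: smallest is -1056 mod 103 = 77 (at t = 11), with b = -96.

77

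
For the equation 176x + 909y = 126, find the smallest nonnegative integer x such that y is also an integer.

135

gcd(909, 176):
  909 = 5*176 + 29
  176 = 6*29 + 2
  29 = 14*2 + 1
  2 = 2*1
so gcd(909, 176) = 1.
1 divides 126, so solutions exist.
Back-substitute for Bézout coefficients:
  1 = 29 - 14*2
  ... = 176*(-439) + 909*(85)
Scale by 126/1 = 126: (x₀, y₀) = (-55314, 10710).
General solution: x = -55314 + 909t, y = 10710 - 176t for integer t.
x ≥ 0: smallest is -55314 mod 909 = 135 (at t = 61), with y = -26.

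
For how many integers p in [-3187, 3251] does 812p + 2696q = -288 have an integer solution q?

9

gcd(2696, 812) = 4.
By Bézout, 812·(-83) + 2696·(25) = 4.
Particular solution: (584, -176).
General solution: p = 584 + 674t, q = -176 - 203t for integer t.
-3187 ≤ 584 + 674t ≤ 3251 gives t ∈ [-5, 3], which is 9 values.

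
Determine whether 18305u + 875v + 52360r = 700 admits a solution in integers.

gcd(18305, 875) = 35  (18305 = 20×875 + 805, 875 = 1×805 + 70, 805 = 11×70 + 35, 70 = 2×35).
gcd(35, 52360) = 35.
35 divides 700, so integer solutions exist.

yes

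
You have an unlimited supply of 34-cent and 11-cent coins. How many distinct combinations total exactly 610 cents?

Need nonnegative integers with 34j + 11k = 610.
gcd(34, 11) = 1, and 34·(1) + 11·(-3) = 1.
So (j₀, k₀) = (610, -1830); general j = 610 + 11t, k = -1830 - 34t.
j ≥ 0 ⇒ t ≥ -55; k ≥ 0 ⇒ t ≤ -54. That's 2 values of t.

2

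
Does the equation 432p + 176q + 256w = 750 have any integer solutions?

no

gcd(432, 176):
  432 = 2*176 + 80
  176 = 2*80 + 16
  80 = 5*16
so gcd(432, 176) = 16.
gcd(16, 256) = 16.
16 does not divide 750 (remainder 14), so no integer solutions.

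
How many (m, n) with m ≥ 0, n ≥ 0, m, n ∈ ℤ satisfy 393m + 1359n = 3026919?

gcd(1359, 393) = 3  (1359 = 3*393 + 180, 393 = 2*180 + 33, 180 = 5*33 + 15, 33 = 2*15 + 3, 15 = 5*3).
Back-substituting, 393*(83) + 1359*(-24) = 3.
Scale by 1008973: one solution is (83744759, -24215352). Reduce m mod 453: (8, 2225).
General: m = 8 + 453t, n = 2225 - 131t.
m ≥ 0 ⇒ t ≥ 0; n ≥ 0 ⇒ t ≤ 16. So t ∈ [0, 16]: 17 solutions.

17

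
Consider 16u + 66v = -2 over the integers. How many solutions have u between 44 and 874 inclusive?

25

gcd(66, 16) = 2  (66 = 4·16 + 2, 16 = 8·2).
Back-substituting, 16·(-4) + 66·(1) = 2.
Scale by -1: particular solution (4, -1); reduce u mod 33: (4, -1).
General solution: u = 4 + 33t, v = -1 - 8t for integer t.
44 ≤ 4 + 33t ≤ 874 gives t ∈ [2, 26], which is 25 values.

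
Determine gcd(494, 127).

gcd(494, 127):
  494 = 3×127 + 113
  127 = 1×113 + 14
  113 = 8×14 + 1
  14 = 14×1
so gcd(494, 127) = 1.

1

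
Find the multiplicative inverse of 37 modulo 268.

gcd(268, 37) = 1  (268 = 7*37 + 9, 37 = 4*9 + 1, 9 = 9*1).
Back-substituting, 37*(29) + 268*(-4) = 1.
So 37*29 ≡ 1 (mod 268), and 29 mod 268 = 29.

29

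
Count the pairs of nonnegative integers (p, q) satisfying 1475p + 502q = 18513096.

gcd(1475, 502) = 1  (1475 = 2*502 + 471, 502 = 1*471 + 31, 471 = 15*31 + 6, 31 = 5*6 + 1, 6 = 6*1).
Back-substituting, 1475*(-81) + 502*(238) = 1.
Scale by 18513096: one solution is (-1499560776, 4406116848). Reduce p mod 502: (70, 36673).
General: p = 70 + 502t, q = 36673 - 1475t.
p ≥ 0 ⇒ t ≥ 0; q ≥ 0 ⇒ t ≤ 24. So t ∈ [0, 24]: 25 solutions.

25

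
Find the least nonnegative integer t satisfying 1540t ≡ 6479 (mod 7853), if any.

gcd(7853, 1540) = 1  (7853 = 5×1540 + 153, 1540 = 10×153 + 10, 153 = 15×10 + 3, 10 = 3×3 + 1, 3 = 3×1).
1 divides 6479, so solutions exist.
Back-substituting, 1540×(2361) + 7853×(-463) = 1.
So 1540×(2361) ≡ 1 (mod 7853); multiply by 6479: t ≡ 15296919 (mod 7853).
Smallest nonnegative: t = 15296919 mod 7853 = 7128.

7128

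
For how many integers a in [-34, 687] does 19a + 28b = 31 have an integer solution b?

26

gcd(28, 19) = 1.
By Bézout, 19·(3) + 28·(-2) = 1.
Particular solution: (9, -5).
General solution: a = 9 + 28t, b = -5 - 19t for integer t.
-34 ≤ 9 + 28t ≤ 687 gives t ∈ [-1, 24], which is 26 values.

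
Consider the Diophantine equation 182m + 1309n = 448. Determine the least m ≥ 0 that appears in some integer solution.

60

gcd(1309, 182):
  1309 = 7×182 + 35
  182 = 5×35 + 7
  35 = 5×7
so gcd(1309, 182) = 7.
7 divides 448, so solutions exist.
Back-substitute for Bézout coefficients:
  7 = 182 - 5×35
  ... = 182×(36) + 1309×(-5)
Scale by 448/7 = 64: (m₀, n₀) = (2304, -320).
General solution: m = 2304 + 187t, n = -320 - 26t for integer t.
m ≥ 0: smallest is 2304 mod 187 = 60 (at t = -12), with n = -8.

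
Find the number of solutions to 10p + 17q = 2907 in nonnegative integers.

gcd(17, 10):
  17 = 1·10 + 7
  10 = 1·7 + 3
  7 = 2·3 + 1
  3 = 3·1
so gcd(17, 10) = 1.
Back-substitute for Bézout coefficients:
  1 = 7 - 2·3
  ... = 10·(-5) + 17·(3)
Scale by 2907: one solution is (-14535, 8721). Reduce p mod 17: (0, 171).
General: p = 0 + 17t, q = 171 - 10t.
p ≥ 0 ⇒ t ≥ 0; q ≥ 0 ⇒ t ≤ 17. So t ∈ [0, 17]: 18 solutions.

18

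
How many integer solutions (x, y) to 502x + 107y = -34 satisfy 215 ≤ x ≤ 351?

2

gcd(502, 107):
  502 = 4×107 + 74
  107 = 1×74 + 33
  74 = 2×33 + 8
  33 = 4×8 + 1
  8 = 8×1
so gcd(502, 107) = 1.
Back-substitute for Bézout coefficients:
  1 = 33 - 4×8
  ... = 502×(-13) + 107×(61)
Scale by -34: particular solution (442, -2074); reduce x mod 107: (14, -66).
General solution: x = 14 + 107t, y = -66 - 502t for integer t.
215 ≤ 14 + 107t ≤ 351 gives t ∈ [2, 3], which is 2 values.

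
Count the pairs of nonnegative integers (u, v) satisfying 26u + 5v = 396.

3

gcd(26, 5) = 1  (26 = 5×5 + 1, 5 = 5×1).
Back-substituting, 26×(1) + 5×(-5) = 1.
Scale by 396: one solution is (396, -1980). Reduce u mod 5: (1, 74).
General: u = 1 + 5t, v = 74 - 26t.
u ≥ 0 ⇒ t ≥ 0; v ≥ 0 ⇒ t ≤ 2. So t ∈ [0, 2]: 3 solutions.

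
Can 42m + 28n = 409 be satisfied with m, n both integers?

no

gcd(42, 28) = 14  (42 = 1×28 + 14, 28 = 2×14).
14 does not divide 409 (remainder 3), so no integer solutions.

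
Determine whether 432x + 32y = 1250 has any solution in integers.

gcd(432, 32):
  432 = 13×32 + 16
  32 = 2×16
so gcd(432, 32) = 16.
16 does not divide 1250 (remainder 2), so no integer solutions.

no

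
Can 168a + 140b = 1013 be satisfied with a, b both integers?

gcd(168, 140) = 28  (168 = 1*140 + 28, 140 = 5*28).
28 does not divide 1013 (remainder 5), so no integer solutions.

no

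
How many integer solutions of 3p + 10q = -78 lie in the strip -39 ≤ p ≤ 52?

gcd(10, 3) = 1  (10 = 3*3 + 1, 3 = 3*1).
Back-substituting, 3*(-3) + 10*(1) = 1.
Scale by -78: particular solution (234, -78); reduce p mod 10: (4, -9).
General solution: p = 4 + 10t, q = -9 - 3t for integer t.
-39 ≤ 4 + 10t ≤ 52 gives t ∈ [-4, 4], which is 9 values.

9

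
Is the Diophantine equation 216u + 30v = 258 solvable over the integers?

yes

gcd(216, 30) = 6  (216 = 7·30 + 6, 30 = 5·6).
6 divides 258, so integer solutions exist.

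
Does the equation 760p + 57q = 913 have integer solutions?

no

gcd(760, 57) = 19  (760 = 13×57 + 19, 57 = 3×19).
19 does not divide 913 (remainder 1), so no integer solutions.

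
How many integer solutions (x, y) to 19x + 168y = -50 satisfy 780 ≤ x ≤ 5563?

gcd(168, 19):
  168 = 8×19 + 16
  19 = 1×16 + 3
  16 = 5×3 + 1
  3 = 3×1
so gcd(168, 19) = 1.
Back-substitute for Bézout coefficients:
  1 = 16 - 5×3
  ... = 19×(-53) + 168×(6)
Scale by -50: particular solution (2650, -300); reduce x mod 168: (130, -15).
General solution: x = 130 + 168t, y = -15 - 19t for integer t.
780 ≤ 130 + 168t ≤ 5563 gives t ∈ [4, 32], which is 29 values.

29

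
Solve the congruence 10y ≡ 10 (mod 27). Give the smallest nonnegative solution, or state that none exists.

gcd(27, 10):
  27 = 2·10 + 7
  10 = 1·7 + 3
  7 = 2·3 + 1
  3 = 3·1
so gcd(27, 10) = 1.
1 divides 10, so solutions exist.
Back-substitute for Bézout coefficients:
  1 = 7 - 2·3
  ... = 10·(-8) + 27·(3)
So 10·(-8) ≡ 1 (mod 27); multiply by 10: y ≡ -80 (mod 27).
Smallest nonnegative: y = -80 mod 27 = 1.

1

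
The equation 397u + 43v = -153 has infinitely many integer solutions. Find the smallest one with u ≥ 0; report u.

32

gcd(397, 43):
  397 = 9×43 + 10
  43 = 4×10 + 3
  10 = 3×3 + 1
  3 = 3×1
so gcd(397, 43) = 1.
1 divides -153, so solutions exist.
Back-substitute for Bézout coefficients:
  1 = 10 - 3×3
  ... = 397×(13) + 43×(-120)
Scale by -153/1 = -153: (u₀, v₀) = (-1989, 18360).
General solution: u = -1989 + 43t, v = 18360 - 397t for integer t.
u ≥ 0: smallest is -1989 mod 43 = 32 (at t = 47), with v = -299.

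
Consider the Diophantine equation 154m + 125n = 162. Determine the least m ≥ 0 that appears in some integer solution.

gcd(154, 125) = 1.
1 divides 162, so solutions exist.
By Bézout, 154·(-56) + 125·(69) = 1.
Scale by 162/1 = 162: (m₀, n₀) = (-9072, 11178).
General solution: m = -9072 + 125t, n = 11178 - 154t for integer t.
m ≥ 0: smallest is -9072 mod 125 = 53 (at t = 73), with n = -64.

53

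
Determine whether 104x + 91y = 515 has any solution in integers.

no

gcd(104, 91) = 13  (104 = 1×91 + 13, 91 = 7×13).
13 does not divide 515 (remainder 8), so no integer solutions.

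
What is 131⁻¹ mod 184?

59

gcd(184, 131) = 1.
By Bézout, 131*(59) + 184*(-42) = 1.
So 131*59 ≡ 1 (mod 184), and 59 mod 184 = 59.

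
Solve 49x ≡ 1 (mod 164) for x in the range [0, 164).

gcd(164, 49):
  164 = 3*49 + 17
  49 = 2*17 + 15
  17 = 1*15 + 2
  15 = 7*2 + 1
  2 = 2*1
so gcd(164, 49) = 1.
Back-substitute for Bézout coefficients:
  1 = 15 - 7*2
  ... = 49*(77) + 164*(-23)
So 49*77 ≡ 1 (mod 164), and 77 mod 164 = 77.

77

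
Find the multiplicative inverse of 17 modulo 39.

gcd(39, 17) = 1  (39 = 2·17 + 5, 17 = 3·5 + 2, 5 = 2·2 + 1, 2 = 2·1).
Back-substituting, 17·(-16) + 39·(7) = 1.
So 17·-16 ≡ 1 (mod 39), and -16 mod 39 = 23.

23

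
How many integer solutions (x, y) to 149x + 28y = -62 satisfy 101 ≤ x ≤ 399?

gcd(149, 28) = 1.
By Bézout, 149*(-3) + 28*(16) = 1.
Particular solution: (18, -98).
General solution: x = 18 + 28t, y = -98 - 149t for integer t.
101 ≤ 18 + 28t ≤ 399 gives t ∈ [3, 13], which is 11 values.

11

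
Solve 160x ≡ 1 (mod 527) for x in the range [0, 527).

56

gcd(527, 160) = 1  (527 = 3×160 + 47, 160 = 3×47 + 19, 47 = 2×19 + 9, 19 = 2×9 + 1, 9 = 9×1).
Back-substituting, 160×(56) + 527×(-17) = 1.
So 160×56 ≡ 1 (mod 527), and 56 mod 527 = 56.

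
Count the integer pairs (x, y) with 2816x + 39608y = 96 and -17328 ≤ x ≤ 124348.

28

gcd(39608, 2816) = 8.
By Bézout, 2816·(2152) + 39608·(-153) = 8.
Particular solution: (1069, -76).
General solution: x = 1069 + 4951t, y = -76 - 352t for integer t.
-17328 ≤ 1069 + 4951t ≤ 124348 gives t ∈ [-3, 24], which is 28 values.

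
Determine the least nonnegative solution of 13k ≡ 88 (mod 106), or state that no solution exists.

gcd(106, 13) = 1.
1 divides 88, so solutions exist.
By Bézout, 13*(49) + 106*(-6) = 1.
So 13*(49) ≡ 1 (mod 106); multiply by 88: k ≡ 4312 (mod 106).
Smallest nonnegative: k = 4312 mod 106 = 72.

72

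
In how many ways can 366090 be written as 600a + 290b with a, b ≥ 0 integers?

gcd(600, 290):
  600 = 2×290 + 20
  290 = 14×20 + 10
  20 = 2×10
so gcd(600, 290) = 10.
Back-substitute for Bézout coefficients:
  10 = 290 - 14×20
  ... = 600×(-14) + 290×(29)
Scale by 36609: one solution is (-512526, 1061661). Reduce a mod 29: (20, 1221).
General: a = 20 + 29t, b = 1221 - 60t.
a ≥ 0 ⇒ t ≥ 0; b ≥ 0 ⇒ t ≤ 20. So t ∈ [0, 20]: 21 solutions.

21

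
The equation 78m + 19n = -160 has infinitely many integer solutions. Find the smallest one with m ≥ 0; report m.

gcd(78, 19) = 1.
1 divides -160, so solutions exist.
By Bézout, 78*(-9) + 19*(37) = 1.
Scale by -160/1 = -160: (m₀, n₀) = (1440, -5920).
General solution: m = 1440 + 19t, n = -5920 - 78t for integer t.
m ≥ 0: smallest is 1440 mod 19 = 15 (at t = -75), with n = -70.

15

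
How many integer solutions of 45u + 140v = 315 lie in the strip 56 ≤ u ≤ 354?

11

gcd(140, 45) = 5  (140 = 3×45 + 5, 45 = 9×5).
Back-substituting, 45×(-3) + 140×(1) = 5.
Scale by 63: particular solution (-189, 63); reduce u mod 28: (7, 0).
General solution: u = 7 + 28t, v = 0 - 9t for integer t.
56 ≤ 7 + 28t ≤ 354 gives t ∈ [2, 12], which is 11 values.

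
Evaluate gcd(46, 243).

gcd(243, 46):
  243 = 5*46 + 13
  46 = 3*13 + 7
  13 = 1*7 + 6
  7 = 1*6 + 1
  6 = 6*1
so gcd(243, 46) = 1.

1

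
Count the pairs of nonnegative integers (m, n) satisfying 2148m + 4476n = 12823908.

gcd(4476, 2148) = 12  (4476 = 2·2148 + 180, 2148 = 11·180 + 168, 180 = 1·168 + 12, 168 = 14·12).
Back-substituting, 2148·(-25) + 4476·(12) = 12.
Scale by 1068659: one solution is (-26716475, 12823908). Reduce m mod 373: (23, 2854).
General: m = 23 + 373t, n = 2854 - 179t.
m ≥ 0 ⇒ t ≥ 0; n ≥ 0 ⇒ t ≤ 15. So t ∈ [0, 15]: 16 solutions.

16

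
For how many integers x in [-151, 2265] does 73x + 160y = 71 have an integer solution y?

gcd(160, 73) = 1  (160 = 2·73 + 14, 73 = 5·14 + 3, 14 = 4·3 + 2, 3 = 1·2 + 1, 2 = 2·1).
Back-substituting, 73·(57) + 160·(-26) = 1.
Scale by 71: particular solution (4047, -1846); reduce x mod 160: (47, -21).
General solution: x = 47 + 160t, y = -21 - 73t for integer t.
-151 ≤ 47 + 160t ≤ 2265 gives t ∈ [-1, 13], which is 15 values.

15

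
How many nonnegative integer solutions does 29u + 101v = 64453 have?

gcd(101, 29) = 1  (101 = 3*29 + 14, 29 = 2*14 + 1, 14 = 14*1).
Back-substituting, 29*(7) + 101*(-2) = 1.
Scale by 64453: one solution is (451171, -128906). Reduce u mod 101: (4, 637).
General: u = 4 + 101t, v = 637 - 29t.
u ≥ 0 ⇒ t ≥ 0; v ≥ 0 ⇒ t ≤ 21. So t ∈ [0, 21]: 22 solutions.

22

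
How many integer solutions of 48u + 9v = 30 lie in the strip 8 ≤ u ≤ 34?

gcd(48, 9) = 3  (48 = 5*9 + 3, 9 = 3*3).
Back-substituting, 48*(1) + 9*(-5) = 3.
Scale by 10: particular solution (10, -50); reduce u mod 3: (1, -2).
General solution: u = 1 + 3t, v = -2 - 16t for integer t.
8 ≤ 1 + 3t ≤ 34 gives t ∈ [3, 11], which is 9 values.

9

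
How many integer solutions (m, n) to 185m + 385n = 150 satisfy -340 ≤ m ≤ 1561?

25

gcd(385, 185) = 5  (385 = 2*185 + 15, 185 = 12*15 + 5, 15 = 3*5).
Back-substituting, 185*(25) + 385*(-12) = 5.
Scale by 30: particular solution (750, -360); reduce m mod 77: (57, -27).
General solution: m = 57 + 77t, n = -27 - 37t for integer t.
-340 ≤ 57 + 77t ≤ 1561 gives t ∈ [-5, 19], which is 25 values.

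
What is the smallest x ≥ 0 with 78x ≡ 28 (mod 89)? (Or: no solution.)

gcd(89, 78) = 1  (89 = 1×78 + 11, 78 = 7×11 + 1, 11 = 11×1).
1 divides 28, so solutions exist.
Back-substituting, 78×(8) + 89×(-7) = 1.
So 78×(8) ≡ 1 (mod 89); multiply by 28: x ≡ 224 (mod 89).
Smallest nonnegative: x = 224 mod 89 = 46.

46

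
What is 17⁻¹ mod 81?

62

gcd(81, 17):
  81 = 4×17 + 13
  17 = 1×13 + 4
  13 = 3×4 + 1
  4 = 4×1
so gcd(81, 17) = 1.
Back-substitute for Bézout coefficients:
  1 = 13 - 3×4
  ... = 17×(-19) + 81×(4)
So 17×-19 ≡ 1 (mod 81), and -19 mod 81 = 62.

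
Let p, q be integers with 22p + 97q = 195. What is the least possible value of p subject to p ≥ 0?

gcd(97, 22):
  97 = 4*22 + 9
  22 = 2*9 + 4
  9 = 2*4 + 1
  4 = 4*1
so gcd(97, 22) = 1.
1 divides 195, so solutions exist.
Back-substitute for Bézout coefficients:
  1 = 9 - 2*4
  ... = 22*(-22) + 97*(5)
Scale by 195/1 = 195: (p₀, q₀) = (-4290, 975).
General solution: p = -4290 + 97t, q = 975 - 22t for integer t.
p ≥ 0: smallest is -4290 mod 97 = 75 (at t = 45), with q = -15.

75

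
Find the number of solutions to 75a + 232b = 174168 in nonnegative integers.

10

gcd(232, 75) = 1  (232 = 3·75 + 7, 75 = 10·7 + 5, 7 = 1·5 + 2, 5 = 2·2 + 1, 2 = 2·1).
Back-substituting, 75·(99) + 232·(-32) = 1.
Scale by 174168: one solution is (17242632, -5573376). Reduce a mod 232: (160, 699).
General: a = 160 + 232t, b = 699 - 75t.
a ≥ 0 ⇒ t ≥ 0; b ≥ 0 ⇒ t ≤ 9. So t ∈ [0, 9]: 10 solutions.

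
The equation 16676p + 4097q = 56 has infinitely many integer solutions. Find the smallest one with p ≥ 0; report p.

gcd(16676, 4097) = 1.
1 divides 56, so solutions exist.
By Bézout, 16676×(441) + 4097×(-1795) = 1.
Scale by 56/1 = 56: (p₀, q₀) = (24696, -100520).
General solution: p = 24696 + 4097t, q = -100520 - 16676t for integer t.
p ≥ 0: smallest is 24696 mod 4097 = 114 (at t = -6), with q = -464.

114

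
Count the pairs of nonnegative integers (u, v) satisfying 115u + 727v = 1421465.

17

gcd(727, 115) = 1  (727 = 6·115 + 37, 115 = 3·37 + 4, 37 = 9·4 + 1, 4 = 4·1).
Back-substituting, 115·(-177) + 727·(28) = 1.
Scale by 1421465: one solution is (-251599305, 39801020). Reduce u mod 727: (128, 1935).
General: u = 128 + 727t, v = 1935 - 115t.
u ≥ 0 ⇒ t ≥ 0; v ≥ 0 ⇒ t ≤ 16. So t ∈ [0, 16]: 17 solutions.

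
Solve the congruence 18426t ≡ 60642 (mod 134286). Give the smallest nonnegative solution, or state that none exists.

gcd(134286, 18426) = 6.
6 divides 60642, so solutions exist.
By Bézout, 18426*(-4380) + 134286*(601) = 6.
So 18426*(-4380) ≡ 6 (mod 134286); multiply by 10107: t ≡ -44268660 (mod 22381).
Smallest nonnegative: t = -44268660 mod 22381 = 958.

958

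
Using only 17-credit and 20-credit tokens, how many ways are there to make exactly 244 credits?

1

Need nonnegative integers with 17j + 20k = 244.
gcd(17, 20) = 1, and 17·(-7) + 20·(6) = 1.
So (j₀, k₀) = (-1708, 1464); general j = -1708 + 20t, k = 1464 - 17t.
j ≥ 0 ⇒ t ≥ 86; k ≥ 0 ⇒ t ≤ 86. That's 1 value of t.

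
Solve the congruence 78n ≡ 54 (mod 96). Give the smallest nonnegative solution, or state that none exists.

13

gcd(96, 78) = 6  (96 = 1·78 + 18, 78 = 4·18 + 6, 18 = 3·6).
6 divides 54, so solutions exist.
Back-substituting, 78·(5) + 96·(-4) = 6.
So 78·(5) ≡ 6 (mod 96); multiply by 9: n ≡ 45 (mod 16).
Smallest nonnegative: n = 45 mod 16 = 13.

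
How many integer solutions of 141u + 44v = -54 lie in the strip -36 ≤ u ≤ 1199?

gcd(141, 44) = 1.
By Bézout, 141×(5) + 44×(-16) = 1.
Particular solution: (38, -123).
General solution: u = 38 + 44t, v = -123 - 141t for integer t.
-36 ≤ 38 + 44t ≤ 1199 gives t ∈ [-1, 26], which is 28 values.

28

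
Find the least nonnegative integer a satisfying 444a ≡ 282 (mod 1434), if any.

gcd(1434, 444) = 6.
6 divides 282, so solutions exist.
By Bézout, 444·(42) + 1434·(-13) = 6.
So 444·(42) ≡ 6 (mod 1434); multiply by 47: a ≡ 1974 (mod 239).
Smallest nonnegative: a = 1974 mod 239 = 62.

62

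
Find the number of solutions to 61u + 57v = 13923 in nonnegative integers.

4

gcd(61, 57):
  61 = 1×57 + 4
  57 = 14×4 + 1
  4 = 4×1
so gcd(61, 57) = 1.
Back-substitute for Bézout coefficients:
  1 = 57 - 14×4
  ... = 61×(-14) + 57×(15)
Scale by 13923: one solution is (-194922, 208845). Reduce u mod 57: (18, 225).
General: u = 18 + 57t, v = 225 - 61t.
u ≥ 0 ⇒ t ≥ 0; v ≥ 0 ⇒ t ≤ 3. So t ∈ [0, 3]: 4 solutions.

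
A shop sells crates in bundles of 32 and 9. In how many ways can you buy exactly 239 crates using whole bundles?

Need nonnegative integers with 32j + 9k = 239.
gcd(32, 9) = 1, and 32·(2) + 9·(-7) = 1.
So (j₀, k₀) = (478, -1673); general j = 478 + 9t, k = -1673 - 32t.
j ≥ 0 ⇒ t ≥ -53; k ≥ 0 ⇒ t ≤ -53. That's 1 value of t.

1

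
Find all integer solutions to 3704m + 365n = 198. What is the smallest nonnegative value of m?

gcd(3704, 365):
  3704 = 10×365 + 54
  365 = 6×54 + 41
  54 = 1×41 + 13
  41 = 3×13 + 2
  13 = 6×2 + 1
  2 = 2×1
so gcd(3704, 365) = 1.
1 divides 198, so solutions exist.
Back-substitute for Bézout coefficients:
  1 = 13 - 6×2
  ... = 3704×(169) + 365×(-1715)
Scale by 198/1 = 198: (m₀, n₀) = (33462, -339570).
General solution: m = 33462 + 365t, n = -339570 - 3704t for integer t.
m ≥ 0: smallest is 33462 mod 365 = 247 (at t = -91), with n = -2506.

247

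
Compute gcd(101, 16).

gcd(101, 16):
  101 = 6×16 + 5
  16 = 3×5 + 1
  5 = 5×1
so gcd(101, 16) = 1.

1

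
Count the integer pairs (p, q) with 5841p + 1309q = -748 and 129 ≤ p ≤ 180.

gcd(5841, 1309):
  5841 = 4·1309 + 605
  1309 = 2·605 + 99
  605 = 6·99 + 11
  99 = 9·11
so gcd(5841, 1309) = 11.
Back-substitute for Bézout coefficients:
  11 = 605 - 6·99
  ... = 5841·(13) + 1309·(-58)
Scale by -68: particular solution (-884, 3944); reduce p mod 119: (68, -304).
General solution: p = 68 + 119t, q = -304 - 531t for integer t.
129 ≤ 68 + 119t ≤ 180 gives t ∈ [1, 0], which is 0 values.

0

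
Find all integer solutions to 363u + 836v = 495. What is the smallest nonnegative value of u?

29

gcd(836, 363) = 11.
11 divides 495, so solutions exist.
By Bézout, 363·(-23) + 836·(10) = 11.
Scale by 495/11 = 45: (u₀, v₀) = (-1035, 450).
General solution: u = -1035 + 76t, v = 450 - 33t for integer t.
u ≥ 0: smallest is -1035 mod 76 = 29 (at t = 14), with v = -12.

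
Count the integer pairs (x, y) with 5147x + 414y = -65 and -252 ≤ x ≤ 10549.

26

gcd(5147, 414) = 1  (5147 = 12*414 + 179, 414 = 2*179 + 56, 179 = 3*56 + 11, 56 = 5*11 + 1, 11 = 11*1).
Back-substituting, 5147*(-37) + 414*(460) = 1.
Scale by -65: particular solution (2405, -29900); reduce x mod 414: (335, -4165).
General solution: x = 335 + 414t, y = -4165 - 5147t for integer t.
-252 ≤ 335 + 414t ≤ 10549 gives t ∈ [-1, 24], which is 26 values.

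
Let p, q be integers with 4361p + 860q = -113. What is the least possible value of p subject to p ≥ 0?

407

gcd(4361, 860) = 1  (4361 = 5*860 + 61, 860 = 14*61 + 6, 61 = 10*6 + 1, 6 = 6*1).
1 divides -113, so solutions exist.
Back-substituting, 4361*(141) + 860*(-715) = 1.
Scale by -113/1 = -113: (p₀, q₀) = (-15933, 80795).
General solution: p = -15933 + 860t, q = 80795 - 4361t for integer t.
p ≥ 0: smallest is -15933 mod 860 = 407 (at t = 19), with q = -2064.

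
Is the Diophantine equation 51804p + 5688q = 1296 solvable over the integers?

yes

gcd(51804, 5688) = 36  (51804 = 9·5688 + 612, 5688 = 9·612 + 180, 612 = 3·180 + 72, 180 = 2·72 + 36, 72 = 2·36).
36 divides 1296, so integer solutions exist.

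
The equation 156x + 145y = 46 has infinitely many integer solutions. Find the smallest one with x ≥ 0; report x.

136

gcd(156, 145):
  156 = 1×145 + 11
  145 = 13×11 + 2
  11 = 5×2 + 1
  2 = 2×1
so gcd(156, 145) = 1.
1 divides 46, so solutions exist.
Back-substitute for Bézout coefficients:
  1 = 11 - 5×2
  ... = 156×(66) + 145×(-71)
Scale by 46/1 = 46: (x₀, y₀) = (3036, -3266).
General solution: x = 3036 + 145t, y = -3266 - 156t for integer t.
x ≥ 0: smallest is 3036 mod 145 = 136 (at t = -20), with y = -146.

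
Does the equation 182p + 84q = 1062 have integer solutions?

no

gcd(182, 84) = 14  (182 = 2×84 + 14, 84 = 6×14).
14 does not divide 1062 (remainder 12), so no integer solutions.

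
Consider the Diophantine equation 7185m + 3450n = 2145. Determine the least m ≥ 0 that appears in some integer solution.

gcd(7185, 3450) = 15  (7185 = 2·3450 + 285, 3450 = 12·285 + 30, 285 = 9·30 + 15, 30 = 2·15).
15 divides 2145, so solutions exist.
Back-substituting, 7185·(109) + 3450·(-227) = 15.
Scale by 2145/15 = 143: (m₀, n₀) = (15587, -32461).
General solution: m = 15587 + 230t, n = -32461 - 479t for integer t.
m ≥ 0: smallest is 15587 mod 230 = 177 (at t = -67), with n = -368.

177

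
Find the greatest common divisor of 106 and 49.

gcd(106, 49):
  106 = 2×49 + 8
  49 = 6×8 + 1
  8 = 8×1
so gcd(106, 49) = 1.

1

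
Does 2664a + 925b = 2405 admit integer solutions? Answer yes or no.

yes

gcd(2664, 925) = 37  (2664 = 2·925 + 814, 925 = 1·814 + 111, 814 = 7·111 + 37, 111 = 3·37).
37 divides 2405, so integer solutions exist.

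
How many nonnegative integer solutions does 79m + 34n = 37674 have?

14

gcd(79, 34) = 1  (79 = 2·34 + 11, 34 = 3·11 + 1, 11 = 11·1).
Back-substituting, 79·(-3) + 34·(7) = 1.
Scale by 37674: one solution is (-113022, 263718). Reduce m mod 34: (28, 1043).
General: m = 28 + 34t, n = 1043 - 79t.
m ≥ 0 ⇒ t ≥ 0; n ≥ 0 ⇒ t ≤ 13. So t ∈ [0, 13]: 14 solutions.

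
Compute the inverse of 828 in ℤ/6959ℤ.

5858

gcd(6959, 828) = 1  (6959 = 8×828 + 335, 828 = 2×335 + 158, 335 = 2×158 + 19, 158 = 8×19 + 6, 19 = 3×6 + 1, 6 = 6×1).
Back-substituting, 828×(-1101) + 6959×(131) = 1.
So 828×-1101 ≡ 1 (mod 6959), and -1101 mod 6959 = 5858.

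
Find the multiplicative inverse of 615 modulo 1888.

gcd(1888, 615) = 1.
By Bézout, 615·(439) + 1888·(-143) = 1.
So 615·439 ≡ 1 (mod 1888), and 439 mod 1888 = 439.

439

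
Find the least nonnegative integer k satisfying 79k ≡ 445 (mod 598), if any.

gcd(598, 79) = 1.
1 divides 445, so solutions exist.
By Bézout, 79*(53) + 598*(-7) = 1.
So 79*(53) ≡ 1 (mod 598); multiply by 445: k ≡ 23585 (mod 598).
Smallest nonnegative: k = 23585 mod 598 = 263.

263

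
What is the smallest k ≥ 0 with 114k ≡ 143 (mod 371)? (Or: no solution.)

gcd(371, 114) = 1.
1 divides 143, so solutions exist.
By Bézout, 114×(179) + 371×(-55) = 1.
So 114×(179) ≡ 1 (mod 371); multiply by 143: k ≡ 25597 (mod 371).
Smallest nonnegative: k = 25597 mod 371 = 369.

369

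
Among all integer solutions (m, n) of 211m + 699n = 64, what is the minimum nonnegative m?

103

gcd(699, 211):
  699 = 3·211 + 66
  211 = 3·66 + 13
  66 = 5·13 + 1
  13 = 13·1
so gcd(699, 211) = 1.
1 divides 64, so solutions exist.
Back-substitute for Bézout coefficients:
  1 = 66 - 5·13
  ... = 211·(-53) + 699·(16)
Scale by 64/1 = 64: (m₀, n₀) = (-3392, 1024).
General solution: m = -3392 + 699t, n = 1024 - 211t for integer t.
m ≥ 0: smallest is -3392 mod 699 = 103 (at t = 5), with n = -31.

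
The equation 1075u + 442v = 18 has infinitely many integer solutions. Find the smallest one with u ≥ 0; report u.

132

gcd(1075, 442) = 1.
1 divides 18, so solutions exist.
By Bézout, 1075·(81) + 442·(-197) = 1.
Scale by 18/1 = 18: (u₀, v₀) = (1458, -3546).
General solution: u = 1458 + 442t, v = -3546 - 1075t for integer t.
u ≥ 0: smallest is 1458 mod 442 = 132 (at t = -3), with v = -321.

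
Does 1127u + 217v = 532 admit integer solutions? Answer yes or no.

yes

gcd(1127, 217) = 7  (1127 = 5·217 + 42, 217 = 5·42 + 7, 42 = 6·7).
7 divides 532, so integer solutions exist.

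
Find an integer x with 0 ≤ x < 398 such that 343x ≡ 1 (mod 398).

gcd(398, 343):
  398 = 1·343 + 55
  343 = 6·55 + 13
  55 = 4·13 + 3
  13 = 4·3 + 1
  3 = 3·1
so gcd(398, 343) = 1.
Back-substitute for Bézout coefficients:
  1 = 13 - 4·3
  ... = 343·(123) + 398·(-106)
So 343·123 ≡ 1 (mod 398), and 123 mod 398 = 123.

123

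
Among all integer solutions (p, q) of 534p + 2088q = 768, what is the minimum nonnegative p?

gcd(2088, 534):
  2088 = 3·534 + 486
  534 = 1·486 + 48
  486 = 10·48 + 6
  48 = 8·6
so gcd(2088, 534) = 6.
6 divides 768, so solutions exist.
Back-substitute for Bézout coefficients:
  6 = 486 - 10·48
  ... = 534·(-43) + 2088·(11)
Scale by 768/6 = 128: (p₀, q₀) = (-5504, 1408).
General solution: p = -5504 + 348t, q = 1408 - 89t for integer t.
p ≥ 0: smallest is -5504 mod 348 = 64 (at t = 16), with q = -16.

64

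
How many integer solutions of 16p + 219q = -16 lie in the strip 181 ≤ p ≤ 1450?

gcd(219, 16) = 1  (219 = 13*16 + 11, 16 = 1*11 + 5, 11 = 2*5 + 1, 5 = 5*1).
Back-substituting, 16*(-41) + 219*(3) = 1.
Scale by -16: particular solution (656, -48); reduce p mod 219: (218, -16).
General solution: p = 218 + 219t, q = -16 - 16t for integer t.
181 ≤ 218 + 219t ≤ 1450 gives t ∈ [0, 5], which is 6 values.

6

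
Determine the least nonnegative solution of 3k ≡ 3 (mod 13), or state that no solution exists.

gcd(13, 3) = 1  (13 = 4×3 + 1, 3 = 3×1).
1 divides 3, so solutions exist.
Back-substituting, 3×(-4) + 13×(1) = 1.
So 3×(-4) ≡ 1 (mod 13); multiply by 3: k ≡ -12 (mod 13).
Smallest nonnegative: k = -12 mod 13 = 1.

1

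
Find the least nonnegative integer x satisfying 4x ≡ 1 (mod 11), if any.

gcd(11, 4):
  11 = 2×4 + 3
  4 = 1×3 + 1
  3 = 3×1
so gcd(11, 4) = 1.
1 divides 1, so solutions exist.
Back-substitute for Bézout coefficients:
  1 = 4 - 1×3
  ... = 4×(3) + 11×(-1)
So 4×(3) ≡ 1 (mod 11); multiply by 1: x ≡ 3 (mod 11).
Smallest nonnegative: x = 3 mod 11 = 3.

3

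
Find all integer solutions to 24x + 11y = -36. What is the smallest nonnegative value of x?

4

gcd(24, 11) = 1  (24 = 2*11 + 2, 11 = 5*2 + 1, 2 = 2*1).
1 divides -36, so solutions exist.
Back-substituting, 24*(-5) + 11*(11) = 1.
Scale by -36/1 = -36: (x₀, y₀) = (180, -396).
General solution: x = 180 + 11t, y = -396 - 24t for integer t.
x ≥ 0: smallest is 180 mod 11 = 4 (at t = -16), with y = -12.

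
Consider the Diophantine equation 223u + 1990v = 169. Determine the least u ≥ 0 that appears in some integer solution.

1143

gcd(1990, 223) = 1.
1 divides 169, so solutions exist.
By Bézout, 223*(937) + 1990*(-105) = 1.
Scale by 169/1 = 169: (u₀, v₀) = (158353, -17745).
General solution: u = 158353 + 1990t, v = -17745 - 223t for integer t.
u ≥ 0: smallest is 158353 mod 1990 = 1143 (at t = -79), with v = -128.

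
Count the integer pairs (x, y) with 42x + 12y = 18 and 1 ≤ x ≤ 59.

gcd(42, 12):
  42 = 3*12 + 6
  12 = 2*6
so gcd(42, 12) = 6.
Back-substitute for Bézout coefficients:
  6 = 42 - 3*12
  ... = 42*(1) + 12*(-3)
Scale by 3: particular solution (3, -9); reduce x mod 2: (1, -2).
General solution: x = 1 + 2t, y = -2 - 7t for integer t.
1 ≤ 1 + 2t ≤ 59 gives t ∈ [0, 29], which is 30 values.

30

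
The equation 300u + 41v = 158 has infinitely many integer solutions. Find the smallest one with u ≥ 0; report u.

gcd(300, 41):
  300 = 7×41 + 13
  41 = 3×13 + 2
  13 = 6×2 + 1
  2 = 2×1
so gcd(300, 41) = 1.
1 divides 158, so solutions exist.
Back-substitute for Bézout coefficients:
  1 = 13 - 6×2
  ... = 300×(19) + 41×(-139)
Scale by 158/1 = 158: (u₀, v₀) = (3002, -21962).
General solution: u = 3002 + 41t, v = -21962 - 300t for integer t.
u ≥ 0: smallest is 3002 mod 41 = 9 (at t = -73), with v = -62.

9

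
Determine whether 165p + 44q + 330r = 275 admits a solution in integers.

yes

gcd(165, 44):
  165 = 3·44 + 33
  44 = 1·33 + 11
  33 = 3·11
so gcd(165, 44) = 11.
gcd(11, 330) = 11.
11 divides 275, so integer solutions exist.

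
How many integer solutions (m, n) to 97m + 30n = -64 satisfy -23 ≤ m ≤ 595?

21

gcd(97, 30) = 1.
By Bézout, 97·(13) + 30·(-42) = 1.
Particular solution: (8, -28).
General solution: m = 8 + 30t, n = -28 - 97t for integer t.
-23 ≤ 8 + 30t ≤ 595 gives t ∈ [-1, 19], which is 21 values.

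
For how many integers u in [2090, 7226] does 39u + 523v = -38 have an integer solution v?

gcd(523, 39) = 1  (523 = 13×39 + 16, 39 = 2×16 + 7, 16 = 2×7 + 2, 7 = 3×2 + 1, 2 = 2×1).
Back-substituting, 39×(228) + 523×(-17) = 1.
Scale by -38: particular solution (-8664, 646); reduce u mod 523: (227, -17).
General solution: u = 227 + 523t, v = -17 - 39t for integer t.
2090 ≤ 227 + 523t ≤ 7226 gives t ∈ [4, 13], which is 10 values.

10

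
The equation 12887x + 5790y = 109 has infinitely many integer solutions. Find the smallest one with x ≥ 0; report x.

gcd(12887, 5790) = 1.
1 divides 109, so solutions exist.
By Bézout, 12887·(443) + 5790·(-986) = 1.
Scale by 109/1 = 109: (x₀, y₀) = (48287, -107474).
General solution: x = 48287 + 5790t, y = -107474 - 12887t for integer t.
x ≥ 0: smallest is 48287 mod 5790 = 1967 (at t = -8), with y = -4378.

1967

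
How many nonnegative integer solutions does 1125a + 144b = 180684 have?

gcd(1125, 144) = 9.
By Bézout, 1125×(5) + 144×(-39) = 9.
One solution: (12, 1161).
General: a = 12 + 16t, b = 1161 - 125t.
a ≥ 0 ⇒ t ≥ 0; b ≥ 0 ⇒ t ≤ 9. So t ∈ [0, 9]: 10 solutions.

10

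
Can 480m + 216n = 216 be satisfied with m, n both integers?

gcd(480, 216) = 24  (480 = 2·216 + 48, 216 = 4·48 + 24, 48 = 2·24).
24 divides 216, so integer solutions exist.

yes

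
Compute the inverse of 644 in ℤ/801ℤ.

551

gcd(801, 644):
  801 = 1*644 + 157
  644 = 4*157 + 16
  157 = 9*16 + 13
  16 = 1*13 + 3
  13 = 4*3 + 1
  3 = 3*1
so gcd(801, 644) = 1.
Back-substitute for Bézout coefficients:
  1 = 13 - 4*3
  ... = 644*(-250) + 801*(201)
So 644*-250 ≡ 1 (mod 801), and -250 mod 801 = 551.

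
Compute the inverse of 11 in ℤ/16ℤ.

gcd(16, 11) = 1.
By Bézout, 11·(3) + 16·(-2) = 1.
So 11·3 ≡ 1 (mod 16), and 3 mod 16 = 3.

3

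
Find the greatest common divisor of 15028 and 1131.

13

gcd(15028, 1131):
  15028 = 13*1131 + 325
  1131 = 3*325 + 156
  325 = 2*156 + 13
  156 = 12*13
so gcd(15028, 1131) = 13.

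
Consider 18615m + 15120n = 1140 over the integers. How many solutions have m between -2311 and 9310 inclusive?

gcd(18615, 15120) = 15.
By Bézout, 18615*(-199) + 15120*(245) = 15.
Particular solution: (1004, -1236).
General solution: m = 1004 + 1008t, n = -1236 - 1241t for integer t.
-2311 ≤ 1004 + 1008t ≤ 9310 gives t ∈ [-3, 8], which is 12 values.

12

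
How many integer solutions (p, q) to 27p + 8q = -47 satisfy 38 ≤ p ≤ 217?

22

gcd(27, 8) = 1.
By Bézout, 27·(3) + 8·(-10) = 1.
Particular solution: (3, -16).
General solution: p = 3 + 8t, q = -16 - 27t for integer t.
38 ≤ 3 + 8t ≤ 217 gives t ∈ [5, 26], which is 22 values.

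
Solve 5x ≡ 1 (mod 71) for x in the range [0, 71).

57

gcd(71, 5):
  71 = 14×5 + 1
  5 = 5×1
so gcd(71, 5) = 1.
Back-substitute for Bézout coefficients:
  1 = 71 - 14×5
  ... = 5×(-14) + 71×(1)
So 5×-14 ≡ 1 (mod 71), and -14 mod 71 = 57.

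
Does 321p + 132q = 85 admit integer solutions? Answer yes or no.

no

gcd(321, 132) = 3  (321 = 2·132 + 57, 132 = 2·57 + 18, 57 = 3·18 + 3, 18 = 6·3).
3 does not divide 85 (remainder 1), so no integer solutions.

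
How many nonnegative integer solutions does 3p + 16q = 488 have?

gcd(16, 3) = 1.
By Bézout, 3×(-5) + 16×(1) = 1.
One solution: (8, 29).
General: p = 8 + 16t, q = 29 - 3t.
p ≥ 0 ⇒ t ≥ 0; q ≥ 0 ⇒ t ≤ 9. So t ∈ [0, 9]: 10 solutions.

10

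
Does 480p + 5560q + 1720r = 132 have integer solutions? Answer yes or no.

no

gcd(5560, 480):
  5560 = 11·480 + 280
  480 = 1·280 + 200
  280 = 1·200 + 80
  200 = 2·80 + 40
  80 = 2·40
so gcd(5560, 480) = 40.
gcd(40, 1720) = 40.
40 does not divide 132 (remainder 12), so no integer solutions.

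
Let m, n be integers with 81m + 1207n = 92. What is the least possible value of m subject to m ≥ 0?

gcd(1207, 81) = 1  (1207 = 14·81 + 73, 81 = 1·73 + 8, 73 = 9·8 + 1, 8 = 8·1).
1 divides 92, so solutions exist.
Back-substituting, 81·(-149) + 1207·(10) = 1.
Scale by 92/1 = 92: (m₀, n₀) = (-13708, 920).
General solution: m = -13708 + 1207t, n = 920 - 81t for integer t.
m ≥ 0: smallest is -13708 mod 1207 = 776 (at t = 12), with n = -52.

776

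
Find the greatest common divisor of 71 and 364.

1

gcd(364, 71) = 1  (364 = 5*71 + 9, 71 = 7*9 + 8, 9 = 1*8 + 1, 8 = 8*1).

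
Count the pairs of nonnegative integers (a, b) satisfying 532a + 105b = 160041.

gcd(532, 105) = 7  (532 = 5×105 + 7, 105 = 15×7).
Back-substituting, 532×(1) + 105×(-5) = 7.
Scale by 22863: one solution is (22863, -114315). Reduce a mod 15: (3, 1509).
General: a = 3 + 15t, b = 1509 - 76t.
a ≥ 0 ⇒ t ≥ 0; b ≥ 0 ⇒ t ≤ 19. So t ∈ [0, 19]: 20 solutions.

20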